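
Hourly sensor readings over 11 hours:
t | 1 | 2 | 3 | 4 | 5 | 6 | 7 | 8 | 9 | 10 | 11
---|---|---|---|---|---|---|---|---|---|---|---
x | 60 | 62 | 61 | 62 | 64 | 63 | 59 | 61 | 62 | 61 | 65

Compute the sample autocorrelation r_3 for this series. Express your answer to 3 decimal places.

Mean x̄ = (60 + 62 + 61 + 62 + 64 + 63 + 59 + 61 + 62 + 61 + 65)/11 = 61.8182
Numerator Σ_{t=1}^{8}(x_t−x̄)(x_{t+3}−x̄) = -3.2810
Denominator Σ(x_t−x̄)² = 29.6364
r_3 = -3.2810 / 29.6364 = -0.111

-0.111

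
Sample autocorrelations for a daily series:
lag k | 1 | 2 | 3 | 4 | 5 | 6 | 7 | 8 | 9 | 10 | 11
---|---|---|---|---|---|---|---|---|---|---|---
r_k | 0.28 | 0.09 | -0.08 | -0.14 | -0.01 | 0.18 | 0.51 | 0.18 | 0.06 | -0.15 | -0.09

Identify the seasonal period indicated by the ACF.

The largest autocorrelation is r_7 = 0.51; the remaining lags stay at or below 0.28. The elevated value at lag 1 (0.28), dropping to 0.09 at lag 2, reflects decaying short-term dependence rather than seasonality.
The dominant spike at lag 7 indicates a seasonal period of 7.

7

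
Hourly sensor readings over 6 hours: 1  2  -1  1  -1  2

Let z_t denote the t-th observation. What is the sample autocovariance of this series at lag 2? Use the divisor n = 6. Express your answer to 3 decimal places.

0.519

Mean z̄ = (1 + 2 − 1 + 1 − 1 + 2)/6 = 0.6667
Σ_{t=1}^{4}(z_t−z̄)(z_{t+2}−z̄) = 3.1111
γ_2 = 3.1111 / 6 = 0.519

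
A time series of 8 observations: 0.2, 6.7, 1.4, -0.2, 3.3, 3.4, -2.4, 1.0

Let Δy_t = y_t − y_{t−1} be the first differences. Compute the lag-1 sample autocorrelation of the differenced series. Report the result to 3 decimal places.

First differences Δy: 6.5, -5.3, -1.6, 3.5, 0.1, -5.8, 3.4
Mean of differences = 0.1143
Numerator Σ(Δy_t−Δȳ)(Δy_{t+1}−Δȳ) = -50.4931
Denominator Σ(Δy_t−Δȳ)² = 130.2686
r_1(Δy) = -50.4931 / 130.2686 = -0.388

-0.388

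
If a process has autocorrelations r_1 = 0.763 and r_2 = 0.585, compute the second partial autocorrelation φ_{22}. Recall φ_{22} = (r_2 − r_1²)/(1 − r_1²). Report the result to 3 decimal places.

0.007

φ_{22} = (r_2 − r_1²) / (1 − r_1²)
r_1² = (0.763)² = 0.582169
Numerator = 0.585 − 0.5822 = 0.0028; denominator = 1 − 0.5822 = 0.4178
φ_{22} = 0.0028 / 0.4178 = 0.007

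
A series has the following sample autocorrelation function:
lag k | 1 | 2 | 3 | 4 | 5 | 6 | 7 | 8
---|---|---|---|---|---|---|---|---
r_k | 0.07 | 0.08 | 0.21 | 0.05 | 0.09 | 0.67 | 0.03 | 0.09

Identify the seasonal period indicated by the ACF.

The largest autocorrelation is r_6 = 0.67; the remaining lags stay at or below 0.21.
The dominant spike at lag 6 indicates a seasonal period of 6.

6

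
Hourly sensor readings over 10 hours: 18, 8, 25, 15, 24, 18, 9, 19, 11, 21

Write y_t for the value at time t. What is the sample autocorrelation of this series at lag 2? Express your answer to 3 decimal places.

0.261

Mean ȳ = (18 + 8 + 25 + 15 + 24 + 18 + 9 + 19 + 11 + 21)/10 = 16.8000
Numerator Σ_{t=1}^{8}(y_t−ȳ)(y_{t+2}−ȳ) = 83.5200
Denominator Σ(y_t−ȳ)² = 319.6000
r_2 = 83.5200 / 319.6000 = 0.261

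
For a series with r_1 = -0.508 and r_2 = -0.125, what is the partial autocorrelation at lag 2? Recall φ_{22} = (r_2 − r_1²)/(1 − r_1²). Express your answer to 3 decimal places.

φ_{22} = (r_2 − r_1²) / (1 − r_1²)
r_1² = (-0.508)² = 0.258064
Numerator = -0.125 − 0.2581 = -0.3831; denominator = 1 − 0.2581 = 0.7419
φ_{22} = -0.3831 / 0.7419 = -0.516

-0.516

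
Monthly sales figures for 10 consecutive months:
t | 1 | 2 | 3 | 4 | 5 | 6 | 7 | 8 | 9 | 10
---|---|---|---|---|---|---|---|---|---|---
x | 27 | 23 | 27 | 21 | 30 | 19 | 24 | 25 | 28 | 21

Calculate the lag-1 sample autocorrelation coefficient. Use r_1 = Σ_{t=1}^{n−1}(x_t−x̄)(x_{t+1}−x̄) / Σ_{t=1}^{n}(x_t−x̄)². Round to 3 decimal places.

-0.656

Mean x̄ = (27 + 23 + 27 + 21 + 30 + 19 + 24 + 25 + 28 + 21)/10 = 24.5000
Numerator Σ_{t=1}^{9}(x_t−x̄)(x_{t+1}−x̄) = -73.7500
Denominator Σ(x_t−x̄)² = 112.5000
r_1 = -73.7500 / 112.5000 = -0.656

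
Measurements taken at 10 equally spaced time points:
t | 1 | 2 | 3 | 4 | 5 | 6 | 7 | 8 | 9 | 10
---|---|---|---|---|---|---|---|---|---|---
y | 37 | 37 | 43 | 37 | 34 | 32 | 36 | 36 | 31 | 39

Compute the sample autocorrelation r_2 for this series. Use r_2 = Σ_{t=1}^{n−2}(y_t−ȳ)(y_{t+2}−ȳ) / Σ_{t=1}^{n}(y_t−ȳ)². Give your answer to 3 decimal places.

-0.099

Mean ȳ = (37 + 37 + 43 + 37 + 34 + 32 + 36 + 36 + 31 + 39)/10 = 36.2000
Numerator Σ_{t=1}^{8}(y_t−ȳ)(y_{t+2}−ȳ) = -10.4800
Denominator Σ(y_t−ȳ)² = 105.6000
r_2 = -10.4800 / 105.6000 = -0.099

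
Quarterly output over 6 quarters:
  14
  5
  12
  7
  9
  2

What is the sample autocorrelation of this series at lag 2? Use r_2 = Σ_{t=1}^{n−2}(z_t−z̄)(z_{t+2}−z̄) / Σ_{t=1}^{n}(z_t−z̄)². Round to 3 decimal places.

0.369

Mean z̄ = (14 + 5 + 12 + 7 + 9 + 2)/6 = 8.1667
Deviations from mean: 5.8333, -3.1667, 3.8333, -1.1667, 0.8333, -6.1667
Numerator Σ_{t=1}^{4}(z_t−z̄)(z_{t+2}−z̄) = 36.4444
Denominator Σ(z_t−z̄)² = 98.8333
r_2 = 36.4444 / 98.8333 = 0.369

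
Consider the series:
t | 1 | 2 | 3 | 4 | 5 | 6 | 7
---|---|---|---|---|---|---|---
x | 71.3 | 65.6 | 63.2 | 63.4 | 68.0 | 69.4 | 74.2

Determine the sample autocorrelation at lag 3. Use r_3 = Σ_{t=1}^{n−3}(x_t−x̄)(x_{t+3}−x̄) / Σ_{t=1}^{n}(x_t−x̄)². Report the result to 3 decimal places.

Mean x̄ = (71.3 + 65.6 + 63.2 + 63.4 + 68.0 + 69.4 + 74.2)/7 = 67.8714
Deviations from mean: 3.4286, -2.2714, -4.6714, -4.4714, 0.1286, 1.5286, 6.3286
Σ(x_t−x̄)(x_{t+3}−x̄) = (-15.3306) + (-0.2920) + (-7.1406) + (-28.2978) = -51.0610
Denominator Σ(x_t−x̄)² = 101.1343
r_3 = -51.0610 / 101.1343 = -0.505

-0.505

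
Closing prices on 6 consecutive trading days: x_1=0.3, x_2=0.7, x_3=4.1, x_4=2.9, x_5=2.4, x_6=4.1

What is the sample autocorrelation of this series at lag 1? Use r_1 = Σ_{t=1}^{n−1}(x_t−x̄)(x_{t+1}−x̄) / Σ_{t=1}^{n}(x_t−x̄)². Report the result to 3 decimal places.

0.114

Mean x̄ = (0.3 + 0.7 + 4.1 + 2.9 + 2.4 + 4.1)/6 = 2.4167
Numerator Σ_{t=1}^{5}(x_t−x̄)(x_{t+1}−x̄) = 1.5214
Denominator Σ(x_t−x̄)² = 13.3283
r_1 = 1.5214 / 13.3283 = 0.114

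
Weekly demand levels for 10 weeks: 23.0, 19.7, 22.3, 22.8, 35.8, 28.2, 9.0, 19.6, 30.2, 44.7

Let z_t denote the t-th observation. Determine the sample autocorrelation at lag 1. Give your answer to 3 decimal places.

0.181

Mean z̄ = (23.0 + 19.7 + 22.3 + 22.8 + 35.8 + 28.2 + 9.0 + 19.6 + 30.2 + 44.7)/10 = 25.5300
Numerator Σ_{t=1}^{9}(z_t−z̄)(z_{t+1}−z̄) = 157.5011
Denominator Σ(z_t−z̄)² = 868.5810
r_1 = 157.5011 / 868.5810 = 0.181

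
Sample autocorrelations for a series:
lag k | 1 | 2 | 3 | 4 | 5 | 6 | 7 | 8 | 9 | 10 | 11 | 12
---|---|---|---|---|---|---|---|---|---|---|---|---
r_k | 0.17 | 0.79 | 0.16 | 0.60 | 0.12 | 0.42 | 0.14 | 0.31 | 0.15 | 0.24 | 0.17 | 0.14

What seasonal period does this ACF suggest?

2

The largest autocorrelation is r_2 = 0.79, with weaker echoes at lags 4 (0.60), 6 (0.42), 8 (0.31) and 10 (0.24); the remaining lags stay at or below 0.17.
The dominant spike at lag 2 indicates a seasonal period of 2.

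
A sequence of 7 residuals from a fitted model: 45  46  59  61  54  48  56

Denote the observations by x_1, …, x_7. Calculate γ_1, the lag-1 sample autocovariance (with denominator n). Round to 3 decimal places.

7.254

Mean x̄ = (45 + 46 + 59 + 61 + 54 + 48 + 56)/7 = 52.7143
Deviations: -7.7143, -6.7143, 6.2857, 8.2857, 1.2857, -4.7143, 3.2857
Σ_{t=1}^{6}(x_t−x̄)(x_{t+1}−x̄) = 50.7755
γ_1 = 50.7755 / 7 = 7.254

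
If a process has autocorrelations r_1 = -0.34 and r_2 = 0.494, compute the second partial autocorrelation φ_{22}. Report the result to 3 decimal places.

0.428

φ_{22} = (r_2 − r_1²) / (1 − r_1²)
r_1² = (-0.34)² = 0.1156
Numerator = 0.494 − 0.1156 = 0.3784; denominator = 1 − 0.1156 = 0.8844
φ_{22} = 0.3784 / 0.8844 = 0.428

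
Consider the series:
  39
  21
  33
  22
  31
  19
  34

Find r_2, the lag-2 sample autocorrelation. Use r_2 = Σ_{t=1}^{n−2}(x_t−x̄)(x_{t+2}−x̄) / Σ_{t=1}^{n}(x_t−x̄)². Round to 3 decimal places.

Mean x̄ = (39 + 21 + 33 + 22 + 31 + 19 + 34)/7 = 28.4286
Deviations from mean: 10.5714, -7.4286, 4.5714, -6.4286, 2.5714, -9.4286, 5.5714
Σ(x_t−x̄)(x_{t+2}−x̄) = (48.3265) + (47.7551) + (11.7551) + (60.6122) + (14.3265) = 182.7755
Denominator Σ(x_t−x̄)² = 355.7143
r_2 = 182.7755 / 355.7143 = 0.514

0.514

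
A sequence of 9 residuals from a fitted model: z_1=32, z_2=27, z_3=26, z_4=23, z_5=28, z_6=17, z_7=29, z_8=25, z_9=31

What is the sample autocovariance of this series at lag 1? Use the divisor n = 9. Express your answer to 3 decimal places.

-5.565

Mean z̄ = (32 + 27 + 26 + 23 + 28 + 17 + 29 + 25 + 31)/9 = 26.4444
Σ_{t=1}^{8}(z_t−z̄)(z_{t+1}−z̄) = -50.0864
γ_1 = -50.0864 / 9 = -5.565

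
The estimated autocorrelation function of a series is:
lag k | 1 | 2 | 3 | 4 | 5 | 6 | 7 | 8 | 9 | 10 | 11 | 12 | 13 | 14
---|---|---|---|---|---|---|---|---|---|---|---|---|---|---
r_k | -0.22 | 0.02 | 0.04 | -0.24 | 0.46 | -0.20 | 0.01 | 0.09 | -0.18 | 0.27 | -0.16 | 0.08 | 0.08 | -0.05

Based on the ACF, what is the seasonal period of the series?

5

The largest autocorrelation is r_5 = 0.46, with a weaker echo at lag 10 (0.27); the remaining lags stay at or below 0.09.
The dominant spike at lag 5 indicates a seasonal period of 5.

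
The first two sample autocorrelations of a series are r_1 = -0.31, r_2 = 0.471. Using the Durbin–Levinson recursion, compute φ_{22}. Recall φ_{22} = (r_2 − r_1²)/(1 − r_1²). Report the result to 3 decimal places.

φ_{22} = (r_2 − r_1²) / (1 − r_1²)
r_1² = (-0.31)² = 0.0961
Numerator = 0.471 − 0.0961 = 0.3749; denominator = 1 − 0.0961 = 0.9039
φ_{22} = 0.3749 / 0.9039 = 0.415

0.415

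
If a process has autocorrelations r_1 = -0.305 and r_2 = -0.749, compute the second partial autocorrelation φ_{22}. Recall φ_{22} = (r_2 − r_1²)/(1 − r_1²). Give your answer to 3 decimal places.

-0.928

φ_{22} = (r_2 − r_1²) / (1 − r_1²)
r_1² = (-0.305)² = 0.093025
Numerator = -0.749 − 0.0930 = -0.8420; denominator = 1 − 0.0930 = 0.9070
φ_{22} = -0.8420 / 0.9070 = -0.928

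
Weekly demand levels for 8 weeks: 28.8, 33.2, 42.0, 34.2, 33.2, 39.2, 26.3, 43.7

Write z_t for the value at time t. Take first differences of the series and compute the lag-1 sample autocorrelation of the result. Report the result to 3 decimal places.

First differences Δz: 4.4, 8.8, -7.8, -1.0, 6.0, -12.9, 17.4
Mean of differences = 2.1286
Numerator Σ(Δz_t−Δz̄)(Δz_{t+1}−Δz̄) = -319.8237
Denominator Σ(Δz_t−Δz̄)² = 632.0943
r_1(Δz) = -319.8237 / 632.0943 = -0.506

-0.506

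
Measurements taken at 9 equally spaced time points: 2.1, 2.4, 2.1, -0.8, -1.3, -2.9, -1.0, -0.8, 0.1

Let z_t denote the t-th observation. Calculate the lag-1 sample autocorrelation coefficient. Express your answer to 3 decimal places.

0.623

Mean z̄ = (2.1 + 2.4 + 2.1 − 0.8 − 1.3 − 2.9 − 1.0 − 0.8 + 0.1)/9 = -0.0111
Numerator Σ_{t=1}^{8}(z_t−z̄)(z_{t+1}−z̄) = 16.8043
Denominator Σ(z_t−z̄)² = 26.9689
r_1 = 16.8043 / 26.9689 = 0.623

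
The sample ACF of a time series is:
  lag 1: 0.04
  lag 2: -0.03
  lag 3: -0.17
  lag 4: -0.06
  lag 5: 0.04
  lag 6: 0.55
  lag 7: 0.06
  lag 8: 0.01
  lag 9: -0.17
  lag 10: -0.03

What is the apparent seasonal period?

The largest autocorrelation is r_6 = 0.55; the remaining lags stay at or below 0.06.
The dominant spike at lag 6 indicates a seasonal period of 6.

6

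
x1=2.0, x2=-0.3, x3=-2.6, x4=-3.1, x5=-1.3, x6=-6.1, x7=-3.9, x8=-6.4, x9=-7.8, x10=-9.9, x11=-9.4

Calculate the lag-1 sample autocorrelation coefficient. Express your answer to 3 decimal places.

Mean x̄ = (2.0 − 0.3 − 2.6 − 3.1 − 1.3 − 6.1 − 3.9 − 6.4 − 7.8 − 9.9 − 9.4)/11 = -4.4364
Numerator Σ_{t=1}^{10}(x_t−x̄)(x_{t+1}−x̄) = 85.8032
Denominator Σ(x_t−x̄)² = 146.2455
r_1 = 85.8032 / 146.2455 = 0.587

0.587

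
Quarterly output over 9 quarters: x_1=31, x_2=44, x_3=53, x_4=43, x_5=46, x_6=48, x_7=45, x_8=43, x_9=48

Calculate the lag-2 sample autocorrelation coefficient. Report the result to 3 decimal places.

-0.384

Mean x̄ = (31 + 44 + 53 + 43 + 46 + 48 + 45 + 43 + 48)/9 = 44.5556
Numerator Σ_{t=1}^{7}(x_t−x̄)(x_{t+2}−x̄) = -109.9506
Denominator Σ(x_t−x̄)² = 286.2222
r_2 = -109.9506 / 286.2222 = -0.384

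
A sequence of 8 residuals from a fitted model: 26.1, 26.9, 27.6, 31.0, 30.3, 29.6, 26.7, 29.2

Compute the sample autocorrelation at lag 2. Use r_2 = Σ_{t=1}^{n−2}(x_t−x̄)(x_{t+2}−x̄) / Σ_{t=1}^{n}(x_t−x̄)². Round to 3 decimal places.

Mean x̄ = (26.1 + 26.9 + 27.6 + 31.0 + 30.3 + 29.6 + 26.7 + 29.2)/8 = 28.4250
Deviations from mean: -2.3250, -1.5250, -0.8250, 2.5750, 1.8750, 1.1750, -1.7250, 0.7750
Σ(x_t−x̄)(x_{t+2}−x̄) = (1.9181) + (-3.9269) + (-1.5469) + (3.0256) + (-3.2344) + (0.9106) = -2.8538
Denominator Σ(x_t−x̄)² = 23.5150
r_2 = -2.8538 / 23.5150 = -0.121

-0.121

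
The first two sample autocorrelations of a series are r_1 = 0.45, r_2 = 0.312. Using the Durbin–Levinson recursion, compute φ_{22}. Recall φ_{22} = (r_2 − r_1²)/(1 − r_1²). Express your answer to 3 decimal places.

0.137

φ_{22} = (r_2 − r_1²) / (1 − r_1²)
r_1² = (0.45)² = 0.2025
Numerator = 0.312 − 0.2025 = 0.1095; denominator = 1 − 0.2025 = 0.7975
φ_{22} = 0.1095 / 0.7975 = 0.137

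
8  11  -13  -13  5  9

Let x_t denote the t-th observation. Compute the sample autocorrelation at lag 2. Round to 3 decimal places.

Mean x̄ = (8 + 11 − 13 − 13 + 5 + 9)/6 = 1.1667
Deviations from mean: 6.8333, 9.8333, -14.1667, -14.1667, 3.8333, 7.8333
Numerator Σ_{t=1}^{4}(x_t−x̄)(x_{t+2}−x̄) = -401.3889
Denominator Σ(x_t−x̄)² = 620.8333
r_2 = -401.3889 / 620.8333 = -0.647

-0.647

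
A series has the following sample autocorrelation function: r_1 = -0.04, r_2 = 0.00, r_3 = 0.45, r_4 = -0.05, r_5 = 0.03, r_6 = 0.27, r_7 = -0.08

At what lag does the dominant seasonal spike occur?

3

The largest autocorrelation is r_3 = 0.45, with a weaker echo at lag 6 (0.27); the remaining lags stay at or below 0.03.
The dominant spike at lag 3 indicates a seasonal period of 3.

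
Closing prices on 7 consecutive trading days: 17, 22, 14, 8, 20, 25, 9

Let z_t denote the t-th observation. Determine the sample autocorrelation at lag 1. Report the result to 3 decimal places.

-0.212

Mean z̄ = (17 + 22 + 14 + 8 + 20 + 25 + 9)/7 = 16.4286
Deviations from mean: 0.5714, 5.5714, -2.4286, -8.4286, 3.5714, 8.5714, -7.4286
Σ(z_t−z̄)(z_{t+1}−z̄) = (3.1837) + (-13.5306) + (20.4694) + (-30.1020) + (30.6122) + (-63.6735) = -53.0408
Denominator Σ(z_t−z̄)² = 249.7143
r_1 = -53.0408 / 249.7143 = -0.212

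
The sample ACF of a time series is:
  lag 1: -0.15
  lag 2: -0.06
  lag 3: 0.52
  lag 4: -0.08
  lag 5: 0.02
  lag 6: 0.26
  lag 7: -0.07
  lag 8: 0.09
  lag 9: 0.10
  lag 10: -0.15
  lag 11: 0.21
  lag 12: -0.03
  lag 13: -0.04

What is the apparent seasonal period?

3

The largest autocorrelation is r_3 = 0.52, with a weaker echo at lag 6 (0.26); the remaining lags stay at or below 0.21.
The dominant spike at lag 3 indicates a seasonal period of 3.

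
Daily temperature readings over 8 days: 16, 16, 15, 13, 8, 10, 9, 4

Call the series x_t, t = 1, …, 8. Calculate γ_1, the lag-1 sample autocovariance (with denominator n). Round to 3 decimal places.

7.998

Mean x̄ = (16 + 16 + 15 + 13 + 8 + 10 + 9 + 4)/8 = 11.3750
Deviations: 4.6250, 4.6250, 3.6250, 1.6250, -3.3750, -1.3750, -2.3750, -7.3750
Σ_{t=1}^{7}(x_t−x̄)(x_{t+1}−x̄) = 63.9844
γ_1 = 63.9844 / 8 = 7.998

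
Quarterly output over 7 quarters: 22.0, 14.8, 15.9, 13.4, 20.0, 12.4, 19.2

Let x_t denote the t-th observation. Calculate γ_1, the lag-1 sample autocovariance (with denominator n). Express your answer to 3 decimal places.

-5.850

Mean x̄ = (22.0 + 14.8 + 15.9 + 13.4 + 20.0 + 12.4 + 19.2)/7 = 16.8143
Deviations: 5.1857, -2.0143, -0.9143, -3.4143, 3.1857, -4.4143, 2.3857
Σ_{t=1}^{6}(x_t−x̄)(x_{t+1}−x̄) = -40.9531
γ_1 = -40.9531 / 7 = -5.850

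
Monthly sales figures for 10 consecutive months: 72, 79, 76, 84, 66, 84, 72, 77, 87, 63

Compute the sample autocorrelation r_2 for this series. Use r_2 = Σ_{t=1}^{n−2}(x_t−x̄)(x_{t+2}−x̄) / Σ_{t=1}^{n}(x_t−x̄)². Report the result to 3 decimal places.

0.141

Mean x̄ = (72 + 79 + 76 + 84 + 66 + 84 + 72 + 77 + 87 + 63)/10 = 76.0000
Numerator Σ_{t=1}^{8}(x_t−x̄)(x_{t+2}−x̄) = 79.0000
Denominator Σ(x_t−x̄)² = 560.0000
r_2 = 79.0000 / 560.0000 = 0.141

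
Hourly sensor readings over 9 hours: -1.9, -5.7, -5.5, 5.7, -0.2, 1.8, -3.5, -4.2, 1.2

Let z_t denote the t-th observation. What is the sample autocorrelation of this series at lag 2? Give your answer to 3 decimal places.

-0.238

Mean z̄ = (-1.9 − 5.7 − 5.5 + 5.7 − 0.2 + 1.8 − 3.5 − 4.2 + 1.2)/9 = -1.3667
Σ(z_t−z̄)(z_{t+2}−z̄) = (2.2044) + (-30.6222) + (-4.8222) + (22.3778) + (-2.4889) + (-8.9722) + (-5.4756) = -27.7989
Denominator Σ(z_t−z̄)² = 116.6400
r_2 = -27.7989 / 116.6400 = -0.238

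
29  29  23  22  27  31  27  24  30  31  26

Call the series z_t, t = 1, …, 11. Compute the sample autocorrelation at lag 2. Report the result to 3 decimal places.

Mean z̄ = (29 + 29 + 23 + 22 + 27 + 31 + 27 + 24 + 30 + 31 + 26)/11 = 27.1818
Numerator Σ_{t=1}^{9}(z_t−z̄)(z_{t+2}−z̄) = -64.1570
Denominator Σ(z_t−z̄)² = 99.6364
r_2 = -64.1570 / 99.6364 = -0.644

-0.644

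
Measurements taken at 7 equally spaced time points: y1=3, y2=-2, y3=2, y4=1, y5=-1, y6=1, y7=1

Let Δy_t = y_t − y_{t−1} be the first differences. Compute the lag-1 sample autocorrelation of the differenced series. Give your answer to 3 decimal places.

-0.509

First differences Δy: -5, 4, -1, -2, 2, 0
Mean of differences = -0.3333
Numerator Σ(Δy_t−Δȳ)(Δy_{t+1}−Δȳ) = -25.1111
Denominator Σ(Δy_t−Δȳ)² = 49.3333
r_1(Δy) = -25.1111 / 49.3333 = -0.509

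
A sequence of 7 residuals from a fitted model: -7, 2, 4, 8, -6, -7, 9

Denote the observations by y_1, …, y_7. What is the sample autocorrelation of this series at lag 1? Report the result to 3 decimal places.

Mean ȳ = (-7 + 2 + 4 + 8 − 6 − 7 + 9)/7 = 0.4286
Deviations from mean: -7.4286, 1.5714, 3.5714, 7.5714, -6.4286, -7.4286, 8.5714
Σ(y_t−ȳ)(y_{t+1}−ȳ) = (-11.6735) + (5.6122) + (27.0408) + (-48.6735) + (47.7551) + (-63.6735) = -43.6122
Denominator Σ(y_t−ȳ)² = 297.7143
r_1 = -43.6122 / 297.7143 = -0.146

-0.146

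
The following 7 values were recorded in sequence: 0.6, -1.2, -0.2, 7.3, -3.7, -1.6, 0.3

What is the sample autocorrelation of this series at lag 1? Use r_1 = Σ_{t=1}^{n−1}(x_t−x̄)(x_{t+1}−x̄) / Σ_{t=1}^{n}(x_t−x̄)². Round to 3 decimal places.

-0.333

Mean x̄ = (0.6 − 1.2 − 0.2 + 7.3 − 3.7 − 1.6 + 0.3)/7 = 0.2143
Deviations from mean: 0.3857, -1.4143, -0.4143, 7.0857, -3.9143, -1.8143, 0.0857
Σ(x_t−x̄)(x_{t+1}−x̄) = (-0.5455) + (0.5859) + (-2.9355) + (-27.7355) + (7.1016) + (-0.1555) = -23.6845
Denominator Σ(x_t−x̄)² = 71.1486
r_1 = -23.6845 / 71.1486 = -0.333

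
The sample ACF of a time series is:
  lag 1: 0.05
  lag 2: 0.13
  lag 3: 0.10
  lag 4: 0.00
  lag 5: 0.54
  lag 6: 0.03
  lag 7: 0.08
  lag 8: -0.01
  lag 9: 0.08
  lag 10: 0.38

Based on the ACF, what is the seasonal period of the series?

5

The largest autocorrelation is r_5 = 0.54, with a weaker echo at lag 10 (0.38); the remaining lags stay at or below 0.13.
The dominant spike at lag 5 indicates a seasonal period of 5.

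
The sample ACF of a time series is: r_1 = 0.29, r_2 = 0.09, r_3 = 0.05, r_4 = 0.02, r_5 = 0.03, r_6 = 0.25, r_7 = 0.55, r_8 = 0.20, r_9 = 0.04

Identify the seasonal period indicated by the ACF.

The largest autocorrelation is r_7 = 0.55; the remaining lags stay at or below 0.29. The elevated value at lag 1 (0.29), dropping to 0.09 at lag 2, reflects decaying short-term dependence rather than seasonality.
The dominant spike at lag 7 indicates a seasonal period of 7.

7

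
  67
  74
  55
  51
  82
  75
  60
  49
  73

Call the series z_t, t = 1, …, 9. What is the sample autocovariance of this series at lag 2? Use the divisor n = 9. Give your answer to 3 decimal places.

-82.311

Mean z̄ = (67 + 74 + 55 + 51 + 82 + 75 + 60 + 49 + 73)/9 = 65.1111
Σ_{t=1}^{7}(z_t−z̄)(z_{t+2}−z̄) = -740.8025
γ_2 = -740.8025 / 9 = -82.311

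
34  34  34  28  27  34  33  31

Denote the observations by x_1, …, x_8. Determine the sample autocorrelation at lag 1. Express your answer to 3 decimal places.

0.182

Mean x̄ = (34 + 34 + 34 + 28 + 27 + 34 + 33 + 31)/8 = 31.8750
Deviations from mean: 2.1250, 2.1250, 2.1250, -3.8750, -4.8750, 2.1250, 1.1250, -0.8750
Σ(x_t−x̄)(x_{t+1}−x̄) = (4.5156) + (4.5156) + (-8.2344) + (18.8906) + (-10.3594) + (2.3906) + (-0.9844) = 10.7344
Denominator Σ(x_t−x̄)² = 58.8750
r_1 = 10.7344 / 58.8750 = 0.182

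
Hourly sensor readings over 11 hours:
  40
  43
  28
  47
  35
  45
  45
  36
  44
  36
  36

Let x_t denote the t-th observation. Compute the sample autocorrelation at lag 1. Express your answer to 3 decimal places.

Mean x̄ = (40 + 43 + 28 + 47 + 35 + 45 + 45 + 36 + 44 + 36 + 36)/11 = 39.5455
Numerator Σ_{t=1}^{10}(x_t−x̄)(x_{t+1}−x̄) = -191.6612
Denominator Σ(x_t−x̄)² = 338.7273
r_1 = -191.6612 / 338.7273 = -0.566

-0.566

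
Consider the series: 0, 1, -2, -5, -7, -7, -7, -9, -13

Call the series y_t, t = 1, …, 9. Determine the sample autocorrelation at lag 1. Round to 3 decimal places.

Mean ȳ = (0 + 1 − 2 − 5 − 7 − 7 − 7 − 9 − 13)/9 = -5.4444
Numerator Σ_{t=1}^{8}(y_t−ȳ)(y_{t+1}−ȳ) = 95.3580
Denominator Σ(y_t−ȳ)² = 160.2222
r_1 = 95.3580 / 160.2222 = 0.595

0.595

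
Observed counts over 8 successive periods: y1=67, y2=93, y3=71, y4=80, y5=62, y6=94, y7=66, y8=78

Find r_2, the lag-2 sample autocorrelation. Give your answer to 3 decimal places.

Mean ȳ = (67 + 93 + 71 + 80 + 62 + 94 + 66 + 78)/8 = 76.3750
Deviations from mean: -9.3750, 16.6250, -5.3750, 3.6250, -14.3750, 17.6250, -10.3750, 1.6250
Σ(y_t−ȳ)(y_{t+2}−ȳ) = (50.3906) + (60.2656) + (77.2656) + (63.8906) + (149.1406) + (28.6406) = 429.5938
Denominator Σ(y_t−ȳ)² = 1033.8750
r_2 = 429.5938 / 1033.8750 = 0.416

0.416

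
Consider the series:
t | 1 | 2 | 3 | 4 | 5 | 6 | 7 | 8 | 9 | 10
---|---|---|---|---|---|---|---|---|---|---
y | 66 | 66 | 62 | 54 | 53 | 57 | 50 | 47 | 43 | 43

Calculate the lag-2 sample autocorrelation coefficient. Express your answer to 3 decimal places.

0.287

Mean ȳ = (66 + 66 + 62 + 54 + 53 + 57 + 50 + 47 + 43 + 43)/10 = 54.1000
Numerator Σ_{t=1}^{8}(y_t−ȳ)(y_{t+2}−ȳ) = 192.0800
Denominator Σ(y_t−ȳ)² = 668.9000
r_2 = 192.0800 / 668.9000 = 0.287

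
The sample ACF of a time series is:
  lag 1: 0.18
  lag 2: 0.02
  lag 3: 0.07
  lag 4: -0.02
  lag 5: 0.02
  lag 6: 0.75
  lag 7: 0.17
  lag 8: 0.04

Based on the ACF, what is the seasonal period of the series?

6

The largest autocorrelation is r_6 = 0.75; the remaining lags stay at or below 0.18.
The dominant spike at lag 6 indicates a seasonal period of 6.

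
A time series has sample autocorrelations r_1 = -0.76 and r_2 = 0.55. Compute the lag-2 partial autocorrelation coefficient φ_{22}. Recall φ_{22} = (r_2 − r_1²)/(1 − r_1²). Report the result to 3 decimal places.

-0.065

φ_{22} = (r_2 − r_1²) / (1 − r_1²)
r_1² = (-0.76)² = 0.5776
Numerator = 0.55 − 0.5776 = -0.0276; denominator = 1 − 0.5776 = 0.4224
φ_{22} = -0.0276 / 0.4224 = -0.065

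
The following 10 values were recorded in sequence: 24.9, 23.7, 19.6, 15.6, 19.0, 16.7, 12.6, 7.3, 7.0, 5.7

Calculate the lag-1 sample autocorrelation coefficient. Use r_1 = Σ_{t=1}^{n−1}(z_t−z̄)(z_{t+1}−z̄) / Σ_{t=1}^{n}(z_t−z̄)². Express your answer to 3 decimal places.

Mean z̄ = (24.9 + 23.7 + 19.6 + 15.6 + 19.0 + 16.7 + 12.6 + 7.3 + 7.0 + 5.7)/10 = 15.2100
Numerator Σ_{t=1}^{9}(z_t−z̄)(z_{t+1}−z̄) = 288.1509
Denominator Σ(z_t−z̄)² = 429.2090
r_1 = 288.1509 / 429.2090 = 0.671

0.671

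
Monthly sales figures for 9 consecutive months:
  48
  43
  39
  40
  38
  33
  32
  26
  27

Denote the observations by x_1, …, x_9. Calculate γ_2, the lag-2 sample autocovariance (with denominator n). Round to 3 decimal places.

12.829

Mean x̄ = (48 + 43 + 39 + 40 + 38 + 33 + 32 + 26 + 27)/9 = 36.2222
Σ_{t=1}^{7}(x_t−x̄)(x_{t+2}−x̄) = 115.4568
γ_2 = 115.4568 / 9 = 12.829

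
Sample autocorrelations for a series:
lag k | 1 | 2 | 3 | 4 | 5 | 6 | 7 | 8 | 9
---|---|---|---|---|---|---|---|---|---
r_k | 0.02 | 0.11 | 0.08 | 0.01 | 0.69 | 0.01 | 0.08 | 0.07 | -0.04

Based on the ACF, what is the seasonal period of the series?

5

The largest autocorrelation is r_5 = 0.69; the remaining lags stay at or below 0.11.
The dominant spike at lag 5 indicates a seasonal period of 5.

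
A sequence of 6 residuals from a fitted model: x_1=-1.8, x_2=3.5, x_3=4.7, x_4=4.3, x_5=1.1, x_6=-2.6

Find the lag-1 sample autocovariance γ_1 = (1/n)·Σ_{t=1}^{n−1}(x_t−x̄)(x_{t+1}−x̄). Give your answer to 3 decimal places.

1.504

Mean x̄ = (-1.8 + 3.5 + 4.7 + 4.3 + 1.1 − 2.6)/6 = 1.5333
Σ_{t=1}^{5}(x_t−x̄)(x_{t+1}−x̄) = 9.0256
γ_1 = 9.0256 / 6 = 1.504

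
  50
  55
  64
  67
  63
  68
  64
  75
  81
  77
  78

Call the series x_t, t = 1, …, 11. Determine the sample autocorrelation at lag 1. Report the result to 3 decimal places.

Mean x̄ = (50 + 55 + 64 + 67 + 63 + 68 + 64 + 75 + 81 + 77 + 78)/11 = 67.4545
Numerator Σ_{t=1}^{10}(x_t−x̄)(x_{t+1}−x̄) = 565.7934
Denominator Σ(x_t−x̄)² = 946.7273
r_1 = 565.7934 / 946.7273 = 0.598

0.598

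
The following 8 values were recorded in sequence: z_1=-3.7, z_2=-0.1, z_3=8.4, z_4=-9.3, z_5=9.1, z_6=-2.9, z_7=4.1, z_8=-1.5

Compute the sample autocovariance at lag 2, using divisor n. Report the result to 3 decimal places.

Mean z̄ = (-3.7 − 0.1 + 8.4 − 9.3 + 9.1 − 2.9 + 4.1 − 1.5)/8 = 0.5125
Deviations: -4.2125, -0.6125, 7.8875, -9.8125, 8.5875, -3.4125, 3.5875, -2.0125
Σ_{t=1}^{6}(z_t−z̄)(z_{t+2}−z̄) = 111.6784
γ_2 = 111.6784 / 8 = 13.960

13.960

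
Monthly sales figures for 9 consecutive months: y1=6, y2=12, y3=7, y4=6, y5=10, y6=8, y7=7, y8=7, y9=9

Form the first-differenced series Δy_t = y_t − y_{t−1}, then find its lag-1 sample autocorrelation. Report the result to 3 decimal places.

First differences Δy: 6, -5, -1, 4, -2, -1, 0, 2
Mean of differences = 0.3750
Numerator Σ(Δy_t−Δȳ)(Δy_{t+1}−Δȳ) = -33.2656
Denominator Σ(Δy_t−Δȳ)² = 85.8750
r_1(Δy) = -33.2656 / 85.8750 = -0.387

-0.387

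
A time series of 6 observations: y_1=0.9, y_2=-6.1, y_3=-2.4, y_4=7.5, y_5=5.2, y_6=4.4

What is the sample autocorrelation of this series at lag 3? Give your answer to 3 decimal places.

-0.328

Mean ȳ = (0.9 − 6.1 − 2.4 + 7.5 + 5.2 + 4.4)/6 = 1.5833
Numerator Σ_{t=1}^{3}(y_t−ȳ)(y_{t+3}−ȳ) = -43.0508
Denominator Σ(y_t−ȳ)² = 131.3883
r_3 = -43.0508 / 131.3883 = -0.328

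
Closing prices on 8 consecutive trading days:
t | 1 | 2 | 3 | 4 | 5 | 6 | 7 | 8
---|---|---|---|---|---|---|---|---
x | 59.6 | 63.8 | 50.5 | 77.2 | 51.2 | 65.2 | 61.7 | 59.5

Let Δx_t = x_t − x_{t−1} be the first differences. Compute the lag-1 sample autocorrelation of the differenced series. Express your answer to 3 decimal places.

-0.841

First differences Δx: 4.2, -13.3, 26.7, -26.0, 14.0, -3.5, -2.2
Mean of differences = -0.0143
Numerator Σ(Δx_t−Δx̄)(Δx_{t+1}−Δx̄) = -1510.5002
Denominator Σ(Δx_t−Δx̄)² = 1796.5086
r_1(Δx) = -1510.5002 / 1796.5086 = -0.841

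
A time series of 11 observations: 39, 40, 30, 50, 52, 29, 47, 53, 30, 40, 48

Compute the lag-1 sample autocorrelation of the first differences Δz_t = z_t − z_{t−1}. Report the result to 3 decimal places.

-0.390

First differences Δz: 1, -10, 20, 2, -23, 18, 6, -23, 10, 8
Mean of differences = 0.9000
Numerator Σ(Δz_t−Δz̄)(Δz_{t+1}−Δz̄) = -810.8100
Denominator Σ(Δz_t−Δz̄)² = 2078.9000
r_1(Δz) = -810.8100 / 2078.9000 = -0.390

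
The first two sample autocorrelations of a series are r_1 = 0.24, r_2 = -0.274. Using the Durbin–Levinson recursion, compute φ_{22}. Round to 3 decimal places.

φ_{22} = (r_2 − r_1²) / (1 − r_1²)
r_1² = (0.24)² = 0.0576
Numerator = -0.274 − 0.0576 = -0.3316; denominator = 1 − 0.0576 = 0.9424
φ_{22} = -0.3316 / 0.9424 = -0.352

-0.352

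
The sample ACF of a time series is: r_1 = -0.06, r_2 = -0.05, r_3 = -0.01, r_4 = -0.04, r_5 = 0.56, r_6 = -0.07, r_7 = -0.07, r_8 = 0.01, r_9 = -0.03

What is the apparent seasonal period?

The largest autocorrelation is r_5 = 0.56; the remaining lags stay at or below 0.01.
The dominant spike at lag 5 indicates a seasonal period of 5.

5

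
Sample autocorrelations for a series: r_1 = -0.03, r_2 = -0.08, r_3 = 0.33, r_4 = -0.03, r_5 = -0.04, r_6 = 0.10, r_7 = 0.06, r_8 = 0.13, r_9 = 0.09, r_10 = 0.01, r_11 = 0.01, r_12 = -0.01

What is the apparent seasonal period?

3

The largest autocorrelation is r_3 = 0.33; the remaining lags stay at or below 0.13.
The dominant spike at lag 3 indicates a seasonal period of 3.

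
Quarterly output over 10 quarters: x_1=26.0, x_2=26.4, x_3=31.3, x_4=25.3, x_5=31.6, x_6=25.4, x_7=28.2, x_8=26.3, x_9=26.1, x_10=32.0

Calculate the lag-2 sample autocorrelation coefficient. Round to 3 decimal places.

Mean x̄ = (26.0 + 26.4 + 31.3 + 25.3 + 31.6 + 25.4 + 28.2 + 26.3 + 26.1 + 32.0)/10 = 27.8600
Numerator Σ_{t=1}^{8}(x_t−x̄)(x_{t+2}−x̄) = 14.5548
Denominator Σ(x_t−x̄)² = 66.8040
r_2 = 14.5548 / 66.8040 = 0.218

0.218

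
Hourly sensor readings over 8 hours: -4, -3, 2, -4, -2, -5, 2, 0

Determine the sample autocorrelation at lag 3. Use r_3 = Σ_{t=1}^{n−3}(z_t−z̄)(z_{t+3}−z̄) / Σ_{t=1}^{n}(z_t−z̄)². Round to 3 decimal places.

Mean z̄ = (-4 − 3 + 2 − 4 − 2 − 5 + 2 + 0)/8 = -1.7500
Σ(z_t−z̄)(z_{t+3}−z̄) = (5.0625) + (0.3125) + (-12.1875) + (-8.4375) + (-0.4375) = -15.6875
Denominator Σ(z_t−z̄)² = 53.5000
r_3 = -15.6875 / 53.5000 = -0.293

-0.293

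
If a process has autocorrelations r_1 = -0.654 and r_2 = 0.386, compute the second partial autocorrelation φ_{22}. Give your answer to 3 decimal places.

φ_{22} = (r_2 − r_1²) / (1 − r_1²)
r_1² = (-0.654)² = 0.427716
Numerator = 0.386 − 0.4277 = -0.0417; denominator = 1 − 0.4277 = 0.5723
φ_{22} = -0.0417 / 0.5723 = -0.073

-0.073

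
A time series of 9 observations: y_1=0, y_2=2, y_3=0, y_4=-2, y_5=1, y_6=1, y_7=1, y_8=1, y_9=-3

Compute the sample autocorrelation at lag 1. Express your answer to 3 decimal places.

Mean ȳ = (0 + 2 + 0 − 2 + 1 + 1 + 1 + 1 − 3)/9 = 0.1111
Numerator Σ_{t=1}^{8}(y_t−ȳ)(y_{t+1}−ȳ) = -2.4568
Denominator Σ(y_t−ȳ)² = 20.8889
r_1 = -2.4568 / 20.8889 = -0.118

-0.118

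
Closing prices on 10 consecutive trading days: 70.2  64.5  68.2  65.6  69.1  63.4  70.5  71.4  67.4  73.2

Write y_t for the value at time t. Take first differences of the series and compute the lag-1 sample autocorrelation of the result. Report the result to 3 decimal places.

-0.616

First differences Δy: -5.7, 3.7, -2.6, 3.5, -5.7, 7.1, 0.9, -4.0, 5.8
Mean of differences = 0.3333
Numerator Σ(Δy_t−Δȳ)(Δy_{t+1}−Δȳ) = -121.7178
Denominator Σ(Δy_t−Δȳ)² = 197.5400
r_1(Δy) = -121.7178 / 197.5400 = -0.616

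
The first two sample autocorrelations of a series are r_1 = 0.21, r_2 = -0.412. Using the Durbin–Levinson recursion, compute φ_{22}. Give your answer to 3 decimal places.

φ_{22} = (r_2 − r_1²) / (1 − r_1²)
r_1² = (0.21)² = 0.0441
Numerator = -0.412 − 0.0441 = -0.4561; denominator = 1 − 0.0441 = 0.9559
φ_{22} = -0.4561 / 0.9559 = -0.477

-0.477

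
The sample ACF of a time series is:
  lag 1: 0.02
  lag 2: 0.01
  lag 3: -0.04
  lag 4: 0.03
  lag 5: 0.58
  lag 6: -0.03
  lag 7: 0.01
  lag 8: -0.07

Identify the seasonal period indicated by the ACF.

The largest autocorrelation is r_5 = 0.58; the remaining lags stay at or below 0.03.
The dominant spike at lag 5 indicates a seasonal period of 5.

5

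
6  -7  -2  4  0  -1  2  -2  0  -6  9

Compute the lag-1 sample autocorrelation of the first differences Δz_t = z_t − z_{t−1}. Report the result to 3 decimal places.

First differences Δz: -13, 5, 6, -4, -1, 3, -4, 2, -6, 15
Mean of differences = 0.3000
Numerator Σ(Δz_t−Δz̄)(Δz_{t+1}−Δz̄) = -180.3900
Denominator Σ(Δz_t−Δz̄)² = 536.1000
r_1(Δz) = -180.3900 / 536.1000 = -0.336

-0.336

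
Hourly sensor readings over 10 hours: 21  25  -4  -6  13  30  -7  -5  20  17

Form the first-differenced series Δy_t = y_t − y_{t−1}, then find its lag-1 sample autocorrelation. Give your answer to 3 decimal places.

-0.143

First differences Δy: 4, -29, -2, 19, 17, -37, 2, 25, -3
Mean of differences = -0.4444
Numerator Σ(Δy_t−Δȳ)(Δy_{t+1}−Δȳ) = -503.4198
Denominator Σ(Δy_t−Δȳ)² = 3516.2222
r_1(Δy) = -503.4198 / 3516.2222 = -0.143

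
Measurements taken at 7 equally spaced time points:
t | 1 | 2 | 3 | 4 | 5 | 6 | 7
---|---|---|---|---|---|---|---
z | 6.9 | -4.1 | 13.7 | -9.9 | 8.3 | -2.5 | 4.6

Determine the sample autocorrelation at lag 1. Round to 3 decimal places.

Mean z̄ = (6.9 − 4.1 + 13.7 − 9.9 + 8.3 − 2.5 + 4.6)/7 = 2.4286
Deviations from mean: 4.4714, -6.5286, 11.2714, -12.3286, 5.8714, -4.9286, 2.1714
Σ(z_t−z̄)(z_{t+1}−z̄) = (-29.1920) + (-73.5863) + (-138.9606) + (-72.3863) + (-28.9378) + (-10.7020) = -353.7651
Denominator Σ(z_t−z̄)² = 405.1343
r_1 = -353.7651 / 405.1343 = -0.873

-0.873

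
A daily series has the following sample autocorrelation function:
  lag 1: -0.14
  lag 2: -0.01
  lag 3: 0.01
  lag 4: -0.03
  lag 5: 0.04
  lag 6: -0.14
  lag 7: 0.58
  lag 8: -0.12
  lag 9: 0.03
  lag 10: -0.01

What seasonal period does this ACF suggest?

The largest autocorrelation is r_7 = 0.58; the remaining lags stay at or below 0.04.
The dominant spike at lag 7 indicates a seasonal period of 7.

7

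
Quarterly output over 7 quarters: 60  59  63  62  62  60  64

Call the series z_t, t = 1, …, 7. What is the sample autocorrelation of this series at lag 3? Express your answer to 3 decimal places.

Mean z̄ = (60 + 59 + 63 + 62 + 62 + 60 + 64)/7 = 61.4286
Deviations from mean: -1.4286, -2.4286, 1.5714, 0.5714, 0.5714, -1.4286, 2.5714
Σ(z_t−z̄)(z_{t+3}−z̄) = (-0.8163) + (-1.3878) + (-2.2449) + (1.4694) = -2.9796
Denominator Σ(z_t−z̄)² = 19.7143
r_3 = -2.9796 / 19.7143 = -0.151

-0.151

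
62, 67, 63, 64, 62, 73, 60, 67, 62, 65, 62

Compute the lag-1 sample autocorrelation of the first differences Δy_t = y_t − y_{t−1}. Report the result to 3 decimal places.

First differences Δy: 5, -4, 1, -2, 11, -13, 7, -5, 3, -3
Mean of differences = 0.0000
Numerator Σ(Δy_t−Δȳ)(Δy_{t+1}−Δȳ) = -341.0000
Denominator Σ(Δy_t−Δȳ)² = 428.0000
r_1(Δy) = -341.0000 / 428.0000 = -0.797

-0.797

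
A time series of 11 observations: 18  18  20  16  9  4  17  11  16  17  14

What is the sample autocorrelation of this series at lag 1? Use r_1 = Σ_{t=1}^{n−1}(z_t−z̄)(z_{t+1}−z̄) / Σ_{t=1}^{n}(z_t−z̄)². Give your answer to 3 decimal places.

Mean z̄ = (18 + 18 + 20 + 16 + 9 + 4 + 17 + 11 + 16 + 17 + 14)/11 = 14.5455
Numerator Σ_{t=1}^{10}(z_t−z̄)(z_{t+1}−z̄) = 51.6116
Denominator Σ(z_t−z̄)² = 224.7273
r_1 = 51.6116 / 224.7273 = 0.230

0.230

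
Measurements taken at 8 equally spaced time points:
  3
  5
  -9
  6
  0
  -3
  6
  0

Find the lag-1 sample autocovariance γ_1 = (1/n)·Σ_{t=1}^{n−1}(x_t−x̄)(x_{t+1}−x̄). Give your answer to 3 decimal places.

-13.500

Mean x̄ = (3 + 5 − 9 + 6 + 0 − 3 + 6 + 0)/8 = 1.0000
Σ_{t=1}^{7}(x_t−x̄)(x_{t+1}−x̄) = -108.0000
γ_1 = -108.0000 / 8 = -13.500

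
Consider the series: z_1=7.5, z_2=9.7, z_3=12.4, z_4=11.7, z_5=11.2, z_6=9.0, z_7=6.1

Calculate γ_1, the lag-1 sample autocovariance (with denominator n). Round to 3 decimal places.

Mean z̄ = (7.5 + 9.7 + 12.4 + 11.7 + 11.2 + 9.0 + 6.1)/7 = 9.6571
Deviations: -2.1571, 0.0429, 2.7429, 2.0429, 1.5429, -0.6571, -3.5571
Σ_{t=1}^{6}(z_t−z̄)(z_{t+1}−z̄) = 10.1039
γ_1 = 10.1039 / 7 = 1.443

1.443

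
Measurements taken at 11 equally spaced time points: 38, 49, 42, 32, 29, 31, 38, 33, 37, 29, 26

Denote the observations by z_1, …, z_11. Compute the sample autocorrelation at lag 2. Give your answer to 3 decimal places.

Mean z̄ = (38 + 49 + 42 + 32 + 29 + 31 + 38 + 33 + 37 + 29 + 26)/11 = 34.9091
Numerator Σ_{t=1}^{9}(z_t−z̄)(z_{t+2}−z̄) = -61.2893
Denominator Σ(z_t−z̄)² = 448.9091
r_2 = -61.2893 / 448.9091 = -0.137

-0.137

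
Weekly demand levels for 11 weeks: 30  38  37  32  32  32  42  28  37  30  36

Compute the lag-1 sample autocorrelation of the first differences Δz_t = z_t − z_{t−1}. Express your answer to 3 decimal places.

-0.674

First differences Δz: 8, -1, -5, 0, 0, 10, -14, 9, -7, 6
Mean of differences = 0.6000
Numerator Σ(Δz_t−Δz̄)(Δz_{t+1}−Δz̄) = -369.5600
Denominator Σ(Δz_t−Δz̄)² = 548.4000
r_1(Δz) = -369.5600 / 548.4000 = -0.674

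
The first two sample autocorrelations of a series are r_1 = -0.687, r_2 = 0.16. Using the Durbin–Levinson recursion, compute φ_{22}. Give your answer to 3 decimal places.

φ_{22} = (r_2 − r_1²) / (1 − r_1²)
r_1² = (-0.687)² = 0.471969
Numerator = 0.16 − 0.4720 = -0.3120; denominator = 1 − 0.4720 = 0.5280
φ_{22} = -0.3120 / 0.5280 = -0.591

-0.591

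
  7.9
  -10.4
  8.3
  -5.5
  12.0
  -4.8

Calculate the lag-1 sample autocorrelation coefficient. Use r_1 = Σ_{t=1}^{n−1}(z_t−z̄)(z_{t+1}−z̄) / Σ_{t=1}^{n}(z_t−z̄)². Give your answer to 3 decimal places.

Mean z̄ = (7.9 − 10.4 + 8.3 − 5.5 + 12.0 − 4.8)/6 = 1.2500
Numerator Σ_{t=1}^{5}(z_t−z̄)(z_{t+1}−z̄) = -344.7925
Denominator Σ(z_t−z̄)² = 427.3750
r_1 = -344.7925 / 427.3750 = -0.807

-0.807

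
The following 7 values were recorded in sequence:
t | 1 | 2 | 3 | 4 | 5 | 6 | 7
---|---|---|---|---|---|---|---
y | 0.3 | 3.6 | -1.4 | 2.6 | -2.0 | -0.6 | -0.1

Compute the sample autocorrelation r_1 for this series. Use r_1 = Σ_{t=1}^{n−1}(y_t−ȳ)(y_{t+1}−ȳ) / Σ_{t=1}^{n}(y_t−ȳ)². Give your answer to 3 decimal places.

-0.490

Mean ȳ = (0.3 + 3.6 − 1.4 + 2.6 − 2.0 − 0.6 − 0.1)/7 = 0.3429
Deviations from mean: -0.0429, 3.2571, -1.7429, 2.2571, -2.3429, -0.9429, -0.4429
Σ(y_t−ȳ)(y_{t+1}−ȳ) = (-0.1396) + (-5.6767) + (-3.9339) + (-5.2882) + (2.2090) + (0.4176) = -12.4118
Denominator Σ(y_t−ȳ)² = 25.3171
r_1 = -12.4118 / 25.3171 = -0.490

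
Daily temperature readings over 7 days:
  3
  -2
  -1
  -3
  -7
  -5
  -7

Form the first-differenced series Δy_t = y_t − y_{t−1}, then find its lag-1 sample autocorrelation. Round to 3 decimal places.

First differences Δy: -5, 1, -2, -4, 2, -2
Mean of differences = -1.6667
Numerator Σ(Δy_t−Δȳ)(Δy_{t+1}−Δȳ) = -18.7778
Denominator Σ(Δy_t−Δȳ)² = 37.3333
r_1(Δy) = -18.7778 / 37.3333 = -0.503

-0.503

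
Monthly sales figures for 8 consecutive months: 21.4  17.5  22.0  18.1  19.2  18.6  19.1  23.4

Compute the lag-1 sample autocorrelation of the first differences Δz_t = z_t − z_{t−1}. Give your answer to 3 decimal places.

-0.550

First differences Δz: -3.9, 4.5, -3.9, 1.1, -0.6, 0.5, 4.3
Mean of differences = 0.2857
Numerator Σ(Δz_t−Δz̄)(Δz_{t+1}−Δz̄) = -38.7388
Denominator Σ(Δz_t−Δz̄)² = 70.4086
r_1(Δz) = -38.7388 / 70.4086 = -0.550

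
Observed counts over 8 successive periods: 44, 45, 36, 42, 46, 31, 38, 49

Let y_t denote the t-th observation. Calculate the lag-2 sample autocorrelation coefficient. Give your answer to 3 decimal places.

Mean ȳ = (44 + 45 + 36 + 42 + 46 + 31 + 38 + 49)/8 = 41.3750
Deviations from mean: 2.6250, 3.6250, -5.3750, 0.6250, 4.6250, -10.3750, -3.3750, 7.6250
Σ(y_t−ȳ)(y_{t+2}−ȳ) = (-14.1094) + (2.2656) + (-24.8594) + (-6.4844) + (-15.6094) + (-79.1094) = -137.9063
Denominator Σ(y_t−ȳ)² = 247.8750
r_2 = -137.9063 / 247.8750 = -0.556

-0.556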